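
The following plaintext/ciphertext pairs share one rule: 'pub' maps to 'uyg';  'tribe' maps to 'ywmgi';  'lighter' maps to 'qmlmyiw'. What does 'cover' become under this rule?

hsaiw

The shift depends on letter class: consonant p→u is +5, but vowel u→y is +4. Vowels shift forward by 4 and consonants shift forward by 5.
For cover: c(cons)+5=h, o(vowel)+4=s, v(cons)+5=a, e(vowel)+4=i, r(cons)+5=w.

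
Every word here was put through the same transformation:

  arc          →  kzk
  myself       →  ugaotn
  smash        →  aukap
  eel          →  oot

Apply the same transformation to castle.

kkabto

Vowels shift forward by 10 and consonants shift forward by 8.
On castle: c(cons)+8=k, a(vowel)+10=k, s(cons)+8=a, t(cons)+8=b, l(cons)+8=t, e(vowel)+10=o.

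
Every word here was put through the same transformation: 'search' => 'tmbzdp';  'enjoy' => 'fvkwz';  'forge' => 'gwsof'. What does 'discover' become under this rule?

The shifts repeat in a cycle of length 2: positions 0,1,… shift by +1, +8, then the pattern repeats.
On discover: d+1=e, i+8=q, s+1=t, c+8=k, o+1=p, v+8=d, e+1=f, r+8=z.

eqtkpdfz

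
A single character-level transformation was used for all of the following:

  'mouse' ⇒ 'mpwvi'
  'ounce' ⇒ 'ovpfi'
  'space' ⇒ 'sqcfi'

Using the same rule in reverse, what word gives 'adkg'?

In mouse: m→m is +0, o→p is +1, u→w is +2, s→v is +3 — the shift increases by 1 each position. Each letter shifts forward by its position index (0, 1, 2, …) — the shift grows by one for each successive letter.
Decoding adkg: a−0=a, d−1=c, k−2=i, g−3=d.

acid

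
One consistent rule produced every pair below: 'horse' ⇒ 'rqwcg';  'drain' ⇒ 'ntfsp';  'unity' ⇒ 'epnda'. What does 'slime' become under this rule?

The shifts repeat in a cycle of length 3: positions 0,1,… shift by +10, +2, +5, then the pattern repeats.
For slime: s+10=c, l+2=n, i+5=n, m+10=w, e+2=g.

cnnwg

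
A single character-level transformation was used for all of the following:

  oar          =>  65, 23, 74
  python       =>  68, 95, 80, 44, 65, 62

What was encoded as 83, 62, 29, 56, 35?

o(#15)→65 and a(#1)→23: differences scale by 3, so n = 3·pos + 20. With a=1..z=26, the number is 3·pos + 20.
Undoing it on 83, 62, 29, 56, 35: 83→(83−20)÷3=21=u, 62→(62−20)÷3=14=n, 29→(29−20)÷3=3=c, 56→(56−20)÷3=12=l, 35→(35−20)÷3=5=e.

uncle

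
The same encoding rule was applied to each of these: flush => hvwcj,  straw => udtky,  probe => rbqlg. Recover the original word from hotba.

ferry

It's a Vigenère-style cipher with numeric key [2,10]: position i shifts by key[i mod 2].
Decoding hotba: h−2=f, o−10=e, t−2=r, b−10=r, a−2=y.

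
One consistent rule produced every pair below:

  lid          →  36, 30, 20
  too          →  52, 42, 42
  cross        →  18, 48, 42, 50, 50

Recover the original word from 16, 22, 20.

l(#12)→36 and i(#9)→30: differences scale by 2, so n = 2·pos + 12. Each letter becomes 2×(its alphabet position, a=1..z=26) + 12.
Reversing it on 16, 22, 20: 16→(16−12)÷2=2=b, 22→(22−12)÷2=5=e, 20→(20−12)÷2=4=d.

bed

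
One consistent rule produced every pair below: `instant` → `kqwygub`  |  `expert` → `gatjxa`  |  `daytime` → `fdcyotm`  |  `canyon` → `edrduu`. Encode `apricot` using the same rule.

csvnivb

In instant: i→k is +2, n→q is +3, s→w is +4, t→y is +5 — the shift increases by 1 each position. Letter i (0-indexed) is shifted by i+2, so successive shifts are 2, 3, 4, ….
For apricot: a+2=c, p+3=s, r+4=v, i+5=n, c+6=i, o+7=v, t+8=b.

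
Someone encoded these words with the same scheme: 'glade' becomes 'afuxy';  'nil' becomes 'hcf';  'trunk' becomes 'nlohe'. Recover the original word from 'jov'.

pub

Compare letters: g→a is +20, l→f is +20, a→u is +20 — a constant shift. Each letter is shifted forward by 20 in the alphabet (a Caesar shift of +20).
Reversing it on jov: j−20=p, o−20=u, v−20=b.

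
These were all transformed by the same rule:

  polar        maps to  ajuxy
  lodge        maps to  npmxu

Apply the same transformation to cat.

The output letters match the input read backwards, each shifted +9: polar reversed is ralop. The word is reversed, then every letter is shifted forward by 9.
Applying it to cat: reverse → tac; then shift: t+9=c, a+9=j, c+9=l.

cjl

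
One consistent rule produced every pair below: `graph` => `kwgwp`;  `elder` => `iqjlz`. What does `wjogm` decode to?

seize

In graph: g→k is +4, r→w is +5, a→g is +6, p→w is +7 — the shift increases by 1 each position. The shift increases by 1 at each position, starting from +4: 4, 5, 6, ….
Reversing it on wjogm: w−4=s, j−5=e, o−6=i, g−7=z, m−8=e.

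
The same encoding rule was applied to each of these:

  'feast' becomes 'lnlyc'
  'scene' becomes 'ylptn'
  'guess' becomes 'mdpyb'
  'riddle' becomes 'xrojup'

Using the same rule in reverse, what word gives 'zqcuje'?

throat

Shifts by position in feast: pos 0: f→l (+6), pos 1: e→n (+9), pos 2: a→l (+11), pos 3: s→y (+6), pos 4: t→c (+9) — repeating every 3. It's a Vigenère-style cipher with numeric key [6,9,11]: position i shifts by key[i mod 3].
Reversing it on zqcuje: z−6=t, q−9=h, c−11=r, u−6=o, j−9=a, e−11=t.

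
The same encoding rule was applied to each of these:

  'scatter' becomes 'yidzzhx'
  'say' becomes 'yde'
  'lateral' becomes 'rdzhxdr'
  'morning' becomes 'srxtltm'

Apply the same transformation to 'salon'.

The shift depends on letter class: consonant s→y is +6, but vowel a→d is +3. Two shifts are in play — +3 for a/e/i/o/u, +6 for every other letter.
For salon: s(cons)+6=y, a(vowel)+3=d, l(cons)+6=r, o(vowel)+3=r, n(cons)+6=t.

ydrrt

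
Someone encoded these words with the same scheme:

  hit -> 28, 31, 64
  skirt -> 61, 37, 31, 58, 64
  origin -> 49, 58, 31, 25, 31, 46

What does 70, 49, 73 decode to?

vow

h(#8)→28 and i(#9)→31: differences scale by 3, so n = 3·pos + 4. With a=1..z=26, the number is 3·pos + 4.
Reversing it on 70, 49, 73: 70→(70−4)÷3=22=v, 49→(49−4)÷3=15=o, 73→(73−4)÷3=23=w.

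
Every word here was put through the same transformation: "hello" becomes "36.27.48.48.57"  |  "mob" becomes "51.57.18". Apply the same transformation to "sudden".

69.75.24.24.27.54

h(#8)→36 and e(#5)→27: differences scale by 3, so n = 3·pos + 12. With a=1..z=26, the number is 3·pos + 12.
For sudden: s=19→69, u=21→75, d=4→24, d=4→24, e=5→27, n=14→54.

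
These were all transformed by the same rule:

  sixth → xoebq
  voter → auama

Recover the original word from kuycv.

forum

In sixth: s→x is +5, i→o is +6, x→e is +7, t→b is +8 — the shift increases by 1 each position. Each letter shifts forward by (position + 5), i.e. 5, 6, 7, … — the shift grows by one for each successive letter.
Decoding kuycv: k−5=f, u−6=o, y−7=r, c−8=u, v−9=m.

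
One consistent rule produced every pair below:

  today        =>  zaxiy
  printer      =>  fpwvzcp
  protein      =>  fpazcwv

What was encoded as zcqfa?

t(19)→z(25) and o(14)→a(0) fit y≡5x+8 (mod 26); the inverse of 5 mod 26 is 21. Treating letters as 0–25, the rule is x ↦ 5x + 8 (mod 26).
Reversing it on zcqfa: z(25)→21·(25−8)≡19=t; c(2)→21·(2−8)≡4=e; q(16)→21·(16−8)≡12=m; f(5)→21·(5−8)≡15=p; a(0)→21·(0−8)≡14=o (all mod 26).

tempo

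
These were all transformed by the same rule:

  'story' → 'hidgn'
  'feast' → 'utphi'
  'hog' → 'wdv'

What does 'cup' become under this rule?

Each letter is shifted forward by 15 in the alphabet (a Caesar shift of +15).
On cup: c+15=r, u+15=j, p+15=e.

rje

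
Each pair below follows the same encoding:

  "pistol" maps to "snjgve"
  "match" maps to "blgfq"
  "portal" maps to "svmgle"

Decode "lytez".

angle

p(15)→s(18) and i(8)→n(13) fit y≡23x+11 (mod 26); the inverse of 23 mod 26 is 17. Treating letters as 0–25, the rule is x ↦ 23x + 11 (mod 26).
Undoing it on lytez: l(11)→17·(11−11)≡0=a; y(24)→17·(24−11)≡13=n; t(19)→17·(19−11)≡6=g; e(4)→17·(4−11)≡11=l; z(25)→17·(25−11)≡4=e (all mod 26).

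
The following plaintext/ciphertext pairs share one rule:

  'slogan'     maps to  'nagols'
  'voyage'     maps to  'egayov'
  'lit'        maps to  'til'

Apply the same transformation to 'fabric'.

cirbaf

The output letters match the input read backwards: slogan reversed is nagols. The word is simply reversed.
On fabric: reverse → cirbaf.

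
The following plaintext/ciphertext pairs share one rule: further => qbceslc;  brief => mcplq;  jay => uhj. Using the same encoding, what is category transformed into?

The shift depends on letter class: consonant f→q is +11, but vowel u→b is +7. Two shifts are in play — +7 for a/e/i/o/u, +11 for every other letter.
On category: c(cons)+11=n, a(vowel)+7=h, t(cons)+11=e, e(vowel)+7=l, g(cons)+11=r, o(vowel)+7=v, r(cons)+11=c, y(cons)+11=j.

nhelrvcj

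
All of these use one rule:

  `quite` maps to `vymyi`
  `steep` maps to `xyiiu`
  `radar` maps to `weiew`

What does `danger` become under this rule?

iesliw

The shift depends on letter class: consonant q→v is +5, but vowel u→y is +4. Two shifts are in play — +4 for a/e/i/o/u, +5 for every other letter.
Applying it to danger: d(cons)+5=i, a(vowel)+4=e, n(cons)+5=s, g(cons)+5=l, e(vowel)+4=i, r(cons)+5=w.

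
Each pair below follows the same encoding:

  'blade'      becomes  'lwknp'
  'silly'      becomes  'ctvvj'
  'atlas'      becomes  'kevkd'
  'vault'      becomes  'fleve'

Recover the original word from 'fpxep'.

venue

It's a Vigenère-style cipher with numeric key [10,11,10]: position i shifts by key[i mod 3].
Undoing it on fpxep: f−10=v, p−11=e, x−10=n, e−10=u, p−11=e.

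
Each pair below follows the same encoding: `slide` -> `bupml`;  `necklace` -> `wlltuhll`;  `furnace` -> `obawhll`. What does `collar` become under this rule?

The shift depends on letter class: consonant s→b is +9, but vowel i→p is +7. Two shifts are in play — +7 for a/e/i/o/u, +9 for every other letter.
Applying it to collar: c(cons)+9=l, o(vowel)+7=v, l(cons)+9=u, l(cons)+9=u, a(vowel)+7=h, r(cons)+9=a.

lvuuha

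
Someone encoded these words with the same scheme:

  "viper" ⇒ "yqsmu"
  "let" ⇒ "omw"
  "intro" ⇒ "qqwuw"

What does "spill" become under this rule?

vsqoo

The shift depends on letter class: consonant v→y is +3, but vowel i→q is +8. The rule splits by letter class: vowels +8, consonants +3.
For spill: s(cons)+3=v, p(cons)+3=s, i(vowel)+8=q, l(cons)+3=o, l(cons)+3=o.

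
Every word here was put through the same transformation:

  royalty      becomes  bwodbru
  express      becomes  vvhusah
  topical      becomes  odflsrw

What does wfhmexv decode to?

subject

Two steps: reverse the string, then apply a Caesar shift of +3.
Decoding wfhmexv: shift back: w−3=t, f−3=c, h−3=e, m−3=j, e−3=b, x−3=u, v−3=s → tcejbus; then reverse → subject.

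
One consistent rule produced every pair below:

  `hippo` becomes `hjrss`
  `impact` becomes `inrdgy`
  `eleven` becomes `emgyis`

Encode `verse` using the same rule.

vftvi

In hippo: h→h is +0, i→j is +1, p→r is +2, p→s is +3 — the shift increases by 1 each position. The shift increases by 1 at each position, starting from +0: 0, 1, 2, ….
Applying it to verse: v+0=v, e+1=f, r+2=t, s+3=v, e+4=i.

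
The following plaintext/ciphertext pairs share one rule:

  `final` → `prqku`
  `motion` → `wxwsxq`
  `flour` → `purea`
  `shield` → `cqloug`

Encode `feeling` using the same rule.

pnhvrqq

Shifts by position in final: pos 0: f→p (+10), pos 1: i→r (+9), pos 2: n→q (+3), pos 3: a→k (+10), pos 4: l→u (+9) — repeating every 3. The shifts repeat in a cycle of length 3: positions 0,1,… shift by +10, +9, +3, then the pattern repeats.
Applying it to feeling: f+10=p, e+9=n, e+3=h, l+10=v, i+9=r, n+3=q, g+10=q.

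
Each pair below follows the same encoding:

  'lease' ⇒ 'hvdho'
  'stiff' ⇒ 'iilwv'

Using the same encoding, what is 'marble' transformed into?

The output letters match the input read backwards, each shifted +3: lease reversed is esael. Two steps: reverse the string, then apply a Caesar shift of +3.
For marble: reverse → elbram; then shift: e+3=h, l+3=o, b+3=e, r+3=u, a+3=d, m+3=p.

hoeudp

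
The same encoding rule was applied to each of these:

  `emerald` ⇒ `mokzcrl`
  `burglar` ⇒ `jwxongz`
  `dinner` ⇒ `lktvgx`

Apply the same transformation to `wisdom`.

Shifts by position in emerald: pos 0: e→m (+8), pos 1: m→o (+2), pos 2: e→k (+6), pos 3: r→z (+8), pos 4: a→c (+2), pos 5: l→r (+6) — repeating every 3. A repeating key of period 3 is used — shifts +8, +2, +6 over and over.
On wisdom: w+8=e, i+2=k, s+6=y, d+8=l, o+2=q, m+6=s.

ekylqs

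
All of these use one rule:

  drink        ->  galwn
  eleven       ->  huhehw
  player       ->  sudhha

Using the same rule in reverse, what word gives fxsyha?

copper

Shifts by position in drink: pos 0: d→g (+3), pos 1: r→a (+9), pos 2: i→l (+3), pos 3: n→w (+9) — repeating every 2. A repeating key of period 2 is used — shifts +3, +9 over and over.
Decoding fxsyha: f−3=c, x−9=o, s−3=p, y−9=p, h−3=e, a−9=r.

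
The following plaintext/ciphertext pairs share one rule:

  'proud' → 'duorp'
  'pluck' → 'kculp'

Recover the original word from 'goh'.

It's just the letters in reverse order.
Decoding goh: then reverse → hog.

hog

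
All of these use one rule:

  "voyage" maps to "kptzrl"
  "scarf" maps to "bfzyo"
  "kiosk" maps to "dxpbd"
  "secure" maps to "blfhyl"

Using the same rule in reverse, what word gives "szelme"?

v(21)→k(10) and o(14)→p(15) fit y≡3x+25 (mod 26); the inverse of 3 mod 26 is 9. Treating letters as 0–25, the rule is x ↦ 3x + 25 (mod 26).
Decoding szelme: s(18)→9·(18−25)≡15=p; z(25)→9·(25−25)≡0=a; e(4)→9·(4−25)≡19=t; l(11)→9·(11−25)≡4=e; m(12)→9·(12−25)≡13=n; e(4)→9·(4−25)≡19=t (all mod 26).

patent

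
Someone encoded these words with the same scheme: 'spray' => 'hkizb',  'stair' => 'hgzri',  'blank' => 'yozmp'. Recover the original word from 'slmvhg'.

Each letter is replaced by its mirror in the alphabet: a↔z, b↔y, c↔x, and so on (the Atbash cipher).
Undoing it on slmvhg: s↔h, l↔o, m↔n, v↔e, h↔s, g↔t.

honest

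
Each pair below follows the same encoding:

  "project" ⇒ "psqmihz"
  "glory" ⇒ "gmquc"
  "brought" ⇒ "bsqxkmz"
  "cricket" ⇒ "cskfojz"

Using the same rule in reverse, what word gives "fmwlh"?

fluid

The shift increases by 1 at each position, starting from +0: 0, 1, 2, ….
Reversing it on fmwlh: f−0=f, m−1=l, w−2=u, l−3=i, h−4=d.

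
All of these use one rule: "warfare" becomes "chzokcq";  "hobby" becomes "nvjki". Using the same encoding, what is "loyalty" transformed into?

rvgjvek

In warfare: w→c is +6, a→h is +7, r→z is +8, f→o is +9 — the shift increases by 1 each position. Each letter shifts forward by (position + 6), i.e. 6, 7, 8, … — the shift grows by one for each successive letter.
Applying it to loyalty: l+6=r, o+7=v, y+8=g, a+9=j, l+10=v, t+11=e, y+12=k.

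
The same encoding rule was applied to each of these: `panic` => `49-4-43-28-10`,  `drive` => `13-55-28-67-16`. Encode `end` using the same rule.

16-43-13

With a=1..z=26, the number is 3·pos + 1.
For end: e=5→16, n=14→43, d=4→13.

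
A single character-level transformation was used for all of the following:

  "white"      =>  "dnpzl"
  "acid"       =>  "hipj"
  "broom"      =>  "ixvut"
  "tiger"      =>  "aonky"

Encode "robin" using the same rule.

Shifts by position in white: pos 0: w→d (+7), pos 1: h→n (+6), pos 2: i→p (+7), pos 3: t→z (+6) — repeating every 2. It's a Vigenère-style cipher with numeric key [7,6]: position i shifts by key[i mod 2].
On robin: r+7=y, o+6=u, b+7=i, i+6=o, n+7=u.

yuiou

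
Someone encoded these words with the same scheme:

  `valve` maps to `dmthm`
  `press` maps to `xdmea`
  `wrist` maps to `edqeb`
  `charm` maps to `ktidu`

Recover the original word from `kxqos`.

It's a Vigenère-style cipher with numeric key [8,12]: position i shifts by key[i mod 2].
Decoding kxqos: k−8=c, x−12=l, q−8=i, o−12=c, s−8=k.

click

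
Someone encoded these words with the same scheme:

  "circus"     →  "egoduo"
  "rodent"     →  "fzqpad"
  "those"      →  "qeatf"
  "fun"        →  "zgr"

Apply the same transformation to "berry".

Two steps: reverse the string, then apply a Caesar shift of +12.
For berry: reverse → yrreb; then shift: y+12=k, r+12=d, r+12=d, e+12=q, b+12=n.

kddqn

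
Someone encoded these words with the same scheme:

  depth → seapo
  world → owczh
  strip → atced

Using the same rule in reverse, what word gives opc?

The output letters match the input read backwards, each shifted +11: depth reversed is htped. Read the word backwards and shift each letter +11.
Undoing it on opc: shift back: o−11=d, p−11=e, c−11=r → der; then reverse → red.

red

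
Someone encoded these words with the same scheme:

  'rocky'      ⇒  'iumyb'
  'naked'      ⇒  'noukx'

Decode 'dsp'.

fit

The output letters match the input read backwards, each shifted +10: rocky reversed is ykcor. Two steps: reverse the string, then apply a Caesar shift of +10.
Reversing it on dsp: shift back: d−10=t, s−10=i, p−10=f → tif; then reverse → fit.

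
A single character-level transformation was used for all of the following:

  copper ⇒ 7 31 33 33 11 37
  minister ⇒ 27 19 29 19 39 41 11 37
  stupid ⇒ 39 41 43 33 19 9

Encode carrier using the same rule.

With a=1..z=26, the number is 2·pos + 1.
For carrier: c=3→7, a=1→3, r=18→37, r=18→37, i=9→19, e=5→11, r=18→37.

7 3 37 37 19 11 37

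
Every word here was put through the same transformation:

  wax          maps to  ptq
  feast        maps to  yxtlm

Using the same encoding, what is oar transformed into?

htk

Compare letters: w→p is +19, a→t is +19, x→q is +19 — a constant shift. It's a constant shift of +19 (ROT19).
For oar: o+19=h, a+19=t, r+19=k.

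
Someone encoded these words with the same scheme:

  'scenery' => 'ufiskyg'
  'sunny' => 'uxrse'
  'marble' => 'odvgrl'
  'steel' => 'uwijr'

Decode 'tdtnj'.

Letter i (0-indexed) is shifted by i+2, so successive shifts are 2, 3, 4, ….
Decoding tdtnj: t−2=r, d−3=a, t−4=p, n−5=i, j−6=d.

rapid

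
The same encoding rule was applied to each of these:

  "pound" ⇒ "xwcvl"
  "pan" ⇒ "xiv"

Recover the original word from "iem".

Each letter is shifted forward by 8 in the alphabet (a Caesar shift of +8).
Undoing it on iem: i−8=a, e−8=w, m−8=e.

awe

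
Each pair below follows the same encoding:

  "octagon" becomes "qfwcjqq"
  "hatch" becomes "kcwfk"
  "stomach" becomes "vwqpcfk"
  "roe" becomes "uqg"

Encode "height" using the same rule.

kgkjkw

The shift depends on letter class: consonant c→f is +3, but vowel o→q is +2. The rule splits by letter class: vowels +2, consonants +3.
Applying it to height: h(cons)+3=k, e(vowel)+2=g, i(vowel)+2=k, g(cons)+3=j, h(cons)+3=k, t(cons)+3=w.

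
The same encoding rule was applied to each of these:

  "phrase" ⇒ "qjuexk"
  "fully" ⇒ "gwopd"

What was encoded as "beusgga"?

In phrase: p→q is +1, h→j is +2, r→u is +3, a→e is +4 — the shift increases by 1 each position. Each letter shifts forward by (position + 1), i.e. 1, 2, 3, … — the shift grows by one for each successive letter.
Undoing it on beusgga: b−1=a, e−2=c, u−3=r, s−4=o, g−5=b, g−6=a, a−7=t.

acrobat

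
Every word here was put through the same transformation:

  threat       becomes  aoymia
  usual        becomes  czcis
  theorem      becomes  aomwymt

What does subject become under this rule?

The shift depends on letter class: consonant t→a is +7, but vowel e→m is +8. The rule splits by letter class: vowels +8, consonants +7.
On subject: s(cons)+7=z, u(vowel)+8=c, b(cons)+7=i, j(cons)+7=q, e(vowel)+8=m, c(cons)+7=j, t(cons)+7=a.

zciqmja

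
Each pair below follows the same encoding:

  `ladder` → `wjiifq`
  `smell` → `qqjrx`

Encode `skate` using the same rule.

The output letters match the input read backwards, each shifted +5: ladder reversed is reddal. Two steps: reverse the string, then apply a Caesar shift of +5.
For skate: reverse → etaks; then shift: e+5=j, t+5=y, a+5=f, k+5=p, s+5=x.

jyfpx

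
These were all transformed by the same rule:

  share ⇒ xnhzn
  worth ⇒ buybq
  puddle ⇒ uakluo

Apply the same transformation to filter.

The shift increases by 1 at each position, starting from +5: 5, 6, 7, ….
Applying it to filter: f+5=k, i+6=o, l+7=s, t+8=b, e+9=n, r+10=b.

kosbnb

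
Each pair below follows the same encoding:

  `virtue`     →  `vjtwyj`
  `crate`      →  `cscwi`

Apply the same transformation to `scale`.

Letter i (0-indexed) is shifted by i+0, so successive shifts are 0, 1, 2, ….
On scale: s+0=s, c+1=d, a+2=c, l+3=o, e+4=i.

sdcoi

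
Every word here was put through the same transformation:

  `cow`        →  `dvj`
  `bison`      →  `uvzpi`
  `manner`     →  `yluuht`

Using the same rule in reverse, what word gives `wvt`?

mop

Two steps: reverse the string, then apply a Caesar shift of +7.
Undoing it on wvt: shift back: w−7=p, v−7=o, t−7=m → pom; then reverse → mop.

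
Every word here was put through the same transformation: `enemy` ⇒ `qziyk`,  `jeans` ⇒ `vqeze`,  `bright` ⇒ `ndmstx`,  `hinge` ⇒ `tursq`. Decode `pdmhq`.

Shifts by position in enemy: pos 0: e→q (+12), pos 1: n→z (+12), pos 2: e→i (+4), pos 3: m→y (+12), pos 4: y→k (+12) — repeating every 3. The shifts repeat in a cycle of length 3: positions 0,1,… shift by +12, +12, +4, then the pattern repeats.
Undoing it on pdmhq: p−12=d, d−12=r, m−4=i, h−12=v, q−12=e.

drive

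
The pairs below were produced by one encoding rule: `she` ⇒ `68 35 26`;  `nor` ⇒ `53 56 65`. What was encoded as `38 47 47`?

ill

s(#19)→68 and h(#8)→35: differences scale by 3, so n = 3·pos + 11. Each letter becomes 3×(its alphabet position, a=1..z=26) + 11.
Reversing it on 38 47 47: 38→(38−11)÷3=9=i, 47→(47−11)÷3=12=l, 47→(47−11)÷3=12=l.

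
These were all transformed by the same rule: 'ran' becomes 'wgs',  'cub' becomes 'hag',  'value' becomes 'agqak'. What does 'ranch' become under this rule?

wgshm

The shift depends on letter class: consonant r→w is +5, but vowel a→g is +6. The rule splits by letter class: vowels +6, consonants +5.
For ranch: r(cons)+5=w, a(vowel)+6=g, n(cons)+5=s, c(cons)+5=h, h(cons)+5=m.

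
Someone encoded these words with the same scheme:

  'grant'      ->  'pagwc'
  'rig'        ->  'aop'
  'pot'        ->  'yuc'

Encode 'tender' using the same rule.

ckwmka

The shift depends on letter class: consonant g→p is +9, but vowel a→g is +6. Vowels shift forward by 6 and consonants shift forward by 9.
For tender: t(cons)+9=c, e(vowel)+6=k, n(cons)+9=w, d(cons)+9=m, e(vowel)+6=k, r(cons)+9=a.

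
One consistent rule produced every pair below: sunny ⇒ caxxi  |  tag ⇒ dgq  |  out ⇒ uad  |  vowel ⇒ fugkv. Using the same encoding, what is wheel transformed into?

The shift depends on letter class: consonant s→c is +10, but vowel u→a is +6. The rule splits by letter class: vowels +6, consonants +10.
On wheel: w(cons)+10=g, h(cons)+10=r, e(vowel)+6=k, e(vowel)+6=k, l(cons)+10=v.

grkkv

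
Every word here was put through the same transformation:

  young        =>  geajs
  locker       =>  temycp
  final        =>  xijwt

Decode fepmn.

Treating letters as 0–25, the rule is x ↦ 21x + 22 (mod 26).
Decoding fepmn: f(5)→5·(5−22)≡19=t; e(4)→5·(4−22)≡14=o; p(15)→5·(15−22)≡17=r; m(12)→5·(12−22)≡2=c; n(13)→5·(13−22)≡7=h (all mod 26).

torch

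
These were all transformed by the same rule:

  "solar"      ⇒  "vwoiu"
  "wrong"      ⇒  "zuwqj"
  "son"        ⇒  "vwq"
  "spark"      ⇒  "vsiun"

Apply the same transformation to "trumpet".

wucpsmw

The shift depends on letter class: consonant s→v is +3, but vowel o→w is +8. Vowels shift forward by 8 and consonants shift forward by 3.
On trumpet: t(cons)+3=w, r(cons)+3=u, u(vowel)+8=c, m(cons)+3=p, p(cons)+3=s, e(vowel)+8=m, t(cons)+3=w.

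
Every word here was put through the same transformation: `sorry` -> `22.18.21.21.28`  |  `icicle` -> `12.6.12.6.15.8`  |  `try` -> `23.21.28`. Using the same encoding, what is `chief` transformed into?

6.11.12.8.9

s is letter #19 and maps to 22: an offset of 3. Letters become their 1-based position plus 3 (so a→4, b→5, …).
Applying it to chief: c=3→6, h=8→11, i=9→12, e=5→8, f=6→9.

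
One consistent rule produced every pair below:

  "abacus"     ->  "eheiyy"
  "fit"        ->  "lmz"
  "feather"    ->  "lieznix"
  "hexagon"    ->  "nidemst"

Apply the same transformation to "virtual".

The shift depends on letter class: consonant b→h is +6, but vowel a→e is +4. Two shifts are in play — +4 for a/e/i/o/u, +6 for every other letter.
On virtual: v(cons)+6=b, i(vowel)+4=m, r(cons)+6=x, t(cons)+6=z, u(vowel)+4=y, a(vowel)+4=e, l(cons)+6=r.

bmxzyer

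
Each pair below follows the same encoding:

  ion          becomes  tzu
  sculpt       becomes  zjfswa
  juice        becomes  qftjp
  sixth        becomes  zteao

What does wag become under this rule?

Vowels shift forward by 11 and consonants shift forward by 7.
On wag: w(cons)+7=d, a(vowel)+11=l, g(cons)+7=n.

dln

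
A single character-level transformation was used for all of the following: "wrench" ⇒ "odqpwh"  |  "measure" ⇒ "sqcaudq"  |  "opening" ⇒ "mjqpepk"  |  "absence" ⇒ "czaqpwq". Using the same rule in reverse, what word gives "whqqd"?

cheer

w(22)→o(14) and r(17)→d(3) fit y≡23x+2 (mod 26); the inverse of 23 mod 26 is 17. Treating letters as 0–25, the rule is x ↦ 23x + 2 (mod 26).
Reversing it on whqqd: w(22)→17·(22−2)≡2=c; h(7)→17·(7−2)≡7=h; q(16)→17·(16−2)≡4=e; q(16)→17·(16−2)≡4=e; d(3)→17·(3−2)≡17=r (all mod 26).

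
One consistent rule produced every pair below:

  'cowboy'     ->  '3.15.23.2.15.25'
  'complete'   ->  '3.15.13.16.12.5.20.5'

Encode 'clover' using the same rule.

Each letter is replaced by its alphabet position (a=1, b=2, …, z=26).
Applying it to clover: c=3→3, l=12→12, o=15→15, v=22→22, e=5→5, r=18→18.

3.12.15.22.5.18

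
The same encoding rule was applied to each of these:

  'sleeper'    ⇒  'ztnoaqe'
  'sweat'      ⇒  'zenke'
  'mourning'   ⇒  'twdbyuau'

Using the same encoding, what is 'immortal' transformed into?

puvycfnz

In sleeper: s→z is +7, l→t is +8, e→n is +9, e→o is +10 — the shift increases by 1 each position. The shift increases by 1 at each position, starting from +7: 7, 8, 9, ….
Applying it to immortal: i+7=p, m+8=u, m+9=v, o+10=y, r+11=c, t+12=f, a+13=n, l+14=z.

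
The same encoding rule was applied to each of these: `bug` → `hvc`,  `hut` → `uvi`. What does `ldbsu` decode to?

track

Two steps: reverse the string, then apply a Caesar shift of +1.
Undoing it on ldbsu: shift back: l−1=k, d−1=c, b−1=a, s−1=r, u−1=t → kcart; then reverse → track.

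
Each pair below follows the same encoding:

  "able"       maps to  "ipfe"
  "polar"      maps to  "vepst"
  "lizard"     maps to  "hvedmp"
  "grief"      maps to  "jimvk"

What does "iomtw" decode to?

Two steps: reverse the string, then apply a Caesar shift of +4.
Reversing it on iomtw: shift back: i−4=e, o−4=k, m−4=i, t−4=p, w−4=s → ekips; then reverse → spike.

spike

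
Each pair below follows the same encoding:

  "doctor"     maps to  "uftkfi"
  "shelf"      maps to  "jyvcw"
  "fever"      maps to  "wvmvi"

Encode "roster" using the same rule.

ifjkvi

Compare letters: d→u is +17, o→f is +17, c→t is +17 — a constant shift. It's a constant shift of +17 (ROT17).
Applying it to roster: r+17=i, o+17=f, s+17=j, t+17=k, e+17=v, r+17=i.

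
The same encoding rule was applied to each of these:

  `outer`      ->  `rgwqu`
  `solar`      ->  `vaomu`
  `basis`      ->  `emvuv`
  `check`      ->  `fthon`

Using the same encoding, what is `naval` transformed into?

qmymo

A repeating key of period 2 is used — shifts +3, +12 over and over.
Applying it to naval: n+3=q, a+12=m, v+3=y, a+12=m, l+3=o.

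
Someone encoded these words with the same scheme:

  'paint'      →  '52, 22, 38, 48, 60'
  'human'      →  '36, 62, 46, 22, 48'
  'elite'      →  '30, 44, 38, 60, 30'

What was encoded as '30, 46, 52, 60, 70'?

p(#16)→52 and a(#1)→22: differences scale by 2, so n = 2·pos + 20. The formula is n = 2×(alphabet index, a=1) + 20.
Undoing it on 30, 46, 52, 60, 70: 30→(30−20)÷2=5=e, 46→(46−20)÷2=13=m, 52→(52−20)÷2=16=p, 60→(60−20)÷2=20=t, 70→(70−20)÷2=25=y.

empty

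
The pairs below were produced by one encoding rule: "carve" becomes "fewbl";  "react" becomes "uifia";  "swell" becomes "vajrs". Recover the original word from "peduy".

mayor

In carve: c→f is +3, a→e is +4, r→w is +5, v→b is +6 — the shift increases by 1 each position. Each letter shifts forward by (position + 3), i.e. 3, 4, 5, … — the shift grows by one for each successive letter.
Reversing it on peduy: p−3=m, e−4=a, d−5=y, u−6=o, y−7=r.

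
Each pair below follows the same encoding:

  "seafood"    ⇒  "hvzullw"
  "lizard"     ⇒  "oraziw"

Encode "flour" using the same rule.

uolfi

Each pair mirrors across the alphabet (s↔h, e↔v, a↔z): positions sum to 25. Each letter is replaced by its mirror in the alphabet: a↔z, b↔y, c↔x, and so on (the Atbash cipher).
On flour: f↔u, l↔o, o↔l, u↔f, r↔i.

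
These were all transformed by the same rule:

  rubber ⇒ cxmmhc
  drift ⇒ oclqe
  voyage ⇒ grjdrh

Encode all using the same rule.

The shift depends on letter class: consonant r→c is +11, but vowel u→x is +3. The rule splits by letter class: vowels +3, consonants +11.
Applying it to all: a(vowel)+3=d, l(cons)+11=w, l(cons)+11=w.

dww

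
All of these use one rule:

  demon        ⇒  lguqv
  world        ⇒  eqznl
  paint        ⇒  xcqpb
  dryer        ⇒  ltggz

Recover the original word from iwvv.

Shifts by position in demon: pos 0: d→l (+8), pos 1: e→g (+2), pos 2: m→u (+8), pos 3: o→q (+2) — repeating every 2. The shifts repeat in a cycle of length 2: positions 0,1,… shift by +8, +2, then the pattern repeats.
Reversing it on iwvv: i−8=a, w−2=u, v−8=n, v−2=t.

aunt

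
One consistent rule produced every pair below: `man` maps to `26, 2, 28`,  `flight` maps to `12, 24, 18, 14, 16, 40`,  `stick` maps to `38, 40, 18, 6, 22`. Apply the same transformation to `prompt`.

With a=1..z=26, the number is 2·pos.
Applying it to prompt: p=16→32, r=18→36, o=15→30, m=13→26, p=16→32, t=20→40.

32, 36, 30, 26, 32, 40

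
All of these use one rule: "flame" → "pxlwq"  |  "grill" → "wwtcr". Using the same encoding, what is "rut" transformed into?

The output letters match the input read backwards, each shifted +11: flame reversed is emalf. Two steps: reverse the string, then apply a Caesar shift of +11.
On rut: reverse → tur; then shift: t+11=e, u+11=f, r+11=c.

efc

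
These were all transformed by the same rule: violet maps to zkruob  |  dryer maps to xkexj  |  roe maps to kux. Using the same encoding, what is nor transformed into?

xut

The output letters match the input read backwards, each shifted +6: violet reversed is teloiv. Read the word backwards and shift each letter +6.
For nor: reverse → ron; then shift: r+6=x, o+6=u, n+6=t.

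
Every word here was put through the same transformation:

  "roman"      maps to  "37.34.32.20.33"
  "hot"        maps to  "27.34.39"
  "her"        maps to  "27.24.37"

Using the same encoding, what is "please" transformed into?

35.31.24.20.38.24

r is letter #18 and maps to 37: an offset of 19. Each letter is replaced by its alphabet position (a=1..z=26) + 19.
For please: p=16→35, l=12→31, e=5→24, a=1→20, s=19→38, e=5→24.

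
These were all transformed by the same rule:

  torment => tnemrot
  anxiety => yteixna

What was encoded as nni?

inn

The output letters match the input read backwards: torment reversed is tnemrot. It's just the letters in reverse order.
Reversing it on nni: then reverse → inn.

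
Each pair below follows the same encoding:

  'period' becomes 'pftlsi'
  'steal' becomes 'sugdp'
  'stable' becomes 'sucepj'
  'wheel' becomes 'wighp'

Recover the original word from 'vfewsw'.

In period: p→p is +0, e→f is +1, r→t is +2, i→l is +3 — the shift increases by 1 each position. Letter i (0-indexed) is shifted by i+0, so successive shifts are 0, 1, 2, ….
Reversing it on vfewsw: v−0=v, f−1=e, e−2=c, w−3=t, s−4=o, w−5=r.

vector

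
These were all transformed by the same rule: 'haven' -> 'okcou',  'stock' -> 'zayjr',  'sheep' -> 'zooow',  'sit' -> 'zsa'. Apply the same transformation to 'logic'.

synsj

The shift depends on letter class: consonant h→o is +7, but vowel a→k is +10. Vowels shift forward by 10 and consonants shift forward by 7.
Applying it to logic: l(cons)+7=s, o(vowel)+10=y, g(cons)+7=n, i(vowel)+10=s, c(cons)+7=j.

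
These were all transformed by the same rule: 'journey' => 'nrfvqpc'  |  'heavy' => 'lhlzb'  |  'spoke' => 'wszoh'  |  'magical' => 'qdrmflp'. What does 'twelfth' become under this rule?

xzppiel

Shifts by position in journey: pos 0: j→n (+4), pos 1: o→r (+3), pos 2: u→f (+11), pos 3: r→v (+4), pos 4: n→q (+3), pos 5: e→p (+11) — repeating every 3. The shifts repeat in a cycle of length 3: positions 0,1,… shift by +4, +3, +11, then the pattern repeats.
On twelfth: t+4=x, w+3=z, e+11=p, l+4=p, f+3=i, t+11=e, h+4=l.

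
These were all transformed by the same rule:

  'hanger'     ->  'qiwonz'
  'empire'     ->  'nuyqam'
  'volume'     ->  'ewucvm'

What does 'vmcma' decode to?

Shifts by position in hanger: pos 0: h→q (+9), pos 1: a→i (+8), pos 2: n→w (+9), pos 3: g→o (+8) — repeating every 2. A repeating key of period 2 is used — shifts +9, +8 over and over.
Decoding vmcma: v−9=m, m−8=e, c−9=t, m−8=e, a−9=r.

meter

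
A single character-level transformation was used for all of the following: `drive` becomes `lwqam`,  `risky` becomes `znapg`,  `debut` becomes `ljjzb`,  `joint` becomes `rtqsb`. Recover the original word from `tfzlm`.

large

Shifts by position in drive: pos 0: d→l (+8), pos 1: r→w (+5), pos 2: i→q (+8), pos 3: v→a (+5) — repeating every 2. It's a Vigenère-style cipher with numeric key [8,5]: position i shifts by key[i mod 2].
Decoding tfzlm: t−8=l, f−5=a, z−8=r, l−5=g, m−8=e.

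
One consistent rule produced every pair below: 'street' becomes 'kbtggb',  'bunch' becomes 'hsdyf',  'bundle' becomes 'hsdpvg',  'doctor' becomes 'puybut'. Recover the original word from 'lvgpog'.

pledge

s(18)→k(10) and t(19)→b(1) fit y≡17x+16 (mod 26); the inverse of 17 mod 26 is 23. This is an affine cipher: with a=0,…,z=25, each position x becomes (17x+16) mod 26.
Undoing it on lvgpog: l(11)→23·(11−16)≡15=p; v(21)→23·(21−16)≡11=l; g(6)→23·(6−16)≡4=e; p(15)→23·(15−16)≡3=d; o(14)→23·(14−16)≡6=g; g(6)→23·(6−16)≡4=e (all mod 26).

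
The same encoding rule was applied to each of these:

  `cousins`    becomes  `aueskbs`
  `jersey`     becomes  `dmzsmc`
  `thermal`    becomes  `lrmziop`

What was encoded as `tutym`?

This is an affine cipher: with a=0,…,z=25, each position x becomes (19x+14) mod 26.
Undoing it on tutym: t(19)→11·(19−14)≡3=d; u(20)→11·(20−14)≡14=o; t(19)→11·(19−14)≡3=d; y(24)→11·(24−14)≡6=g; m(12)→11·(12−14)≡4=e (all mod 26).

dodge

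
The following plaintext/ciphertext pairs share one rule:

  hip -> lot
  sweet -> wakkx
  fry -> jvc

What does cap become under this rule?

ggt

The shift depends on letter class: consonant h→l is +4, but vowel i→o is +6. Vowels shift forward by 6 and consonants shift forward by 4.
Applying it to cap: c(cons)+4=g, a(vowel)+6=g, p(cons)+4=t.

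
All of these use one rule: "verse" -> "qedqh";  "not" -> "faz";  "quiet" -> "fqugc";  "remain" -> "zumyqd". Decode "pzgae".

sound

The output letters match the input read backwards, each shifted +12: verse reversed is esrev. Read the word backwards and shift each letter +12.
Reversing it on pzgae: shift back: p−12=d, z−12=n, g−12=u, a−12=o, e−12=s → dnuos; then reverse → sound.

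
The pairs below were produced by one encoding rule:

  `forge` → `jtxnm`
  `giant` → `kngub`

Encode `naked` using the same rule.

rfqll

In forge: f→j is +4, o→t is +5, r→x is +6, g→n is +7 — the shift increases by 1 each position. Each letter shifts forward by (position + 4), i.e. 4, 5, 6, … — the shift grows by one for each successive letter.
Applying it to naked: n+4=r, a+5=f, k+6=q, e+7=l, d+8=l.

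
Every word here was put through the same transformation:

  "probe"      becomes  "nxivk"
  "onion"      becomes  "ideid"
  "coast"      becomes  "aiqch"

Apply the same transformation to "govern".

uirkxd

p(15)→n(13) and r(17)→x(23) fit y≡5x+16 (mod 26); the inverse of 5 mod 26 is 21. This is an affine cipher: with a=0,…,z=25, each position x becomes (5x+16) mod 26.
Applying it to govern: g(6)→5·6+16≡20=u; o(14)→5·14+16≡8=i; v(21)→5·21+16≡17=r; e(4)→5·4+16≡10=k; r(17)→5·17+16≡23=x; n(13)→5·13+16≡3=d (all mod 26).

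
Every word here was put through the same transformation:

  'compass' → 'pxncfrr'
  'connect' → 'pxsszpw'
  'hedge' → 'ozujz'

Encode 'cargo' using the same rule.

Treating letters as 0–25, the rule is x ↦ 5x + 5 (mod 26).
On cargo: c(2)→5·2+5≡15=p; a(0)→5·0+5≡5=f; r(17)→5·17+5≡12=m; g(6)→5·6+5≡9=j; o(14)→5·14+5≡23=x (all mod 26).

pfmjx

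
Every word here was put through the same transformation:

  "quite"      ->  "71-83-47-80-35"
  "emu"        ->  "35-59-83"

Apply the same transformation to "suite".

77-83-47-80-35

The formula is n = 3×(alphabet index, a=1) + 20.
On suite: s=19→77, u=21→83, i=9→47, t=20→80, e=5→35.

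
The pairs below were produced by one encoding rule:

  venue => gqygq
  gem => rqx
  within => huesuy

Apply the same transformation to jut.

uge

The shift depends on letter class: consonant v→g is +11, but vowel e→q is +12. The rule splits by letter class: vowels +12, consonants +11.
Applying it to jut: j(cons)+11=u, u(vowel)+12=g, t(cons)+11=e.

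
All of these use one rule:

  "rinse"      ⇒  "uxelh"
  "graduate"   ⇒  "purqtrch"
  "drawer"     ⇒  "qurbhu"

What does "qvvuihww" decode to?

r(17)→u(20) and i(8)→x(23) fit y≡17x+17 (mod 26); the inverse of 17 mod 26 is 23. This is an affine cipher: with a=0,…,z=25, each position x becomes (17x+17) mod 26.
Undoing it on qvvuihww: q(16)→23·(16−17)≡3=d; v(21)→23·(21−17)≡14=o; v(21)→23·(21−17)≡14=o; u(20)→23·(20−17)≡17=r; i(8)→23·(8−17)≡1=b; h(7)→23·(7−17)≡4=e; w(22)→23·(22−17)≡11=l; w(22)→23·(22−17)≡11=l (all mod 26).

doorbell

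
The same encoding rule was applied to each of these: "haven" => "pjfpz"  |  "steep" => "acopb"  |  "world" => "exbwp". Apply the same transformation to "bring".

In haven: h→p is +8, a→j is +9, v→f is +10, e→p is +11 — the shift increases by 1 each position. Each letter shifts forward by (position + 8), i.e. 8, 9, 10, … — the shift grows by one for each successive letter.
On bring: b+8=j, r+9=a, i+10=s, n+11=y, g+12=s.

jasys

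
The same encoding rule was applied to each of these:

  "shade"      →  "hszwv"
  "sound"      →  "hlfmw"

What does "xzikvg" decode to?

Each pair mirrors across the alphabet (s↔h, h↔s, a↔z): positions sum to 25. This is the alphabet-reversal cipher (Atbash): a becomes z, b becomes y, etc.
Decoding xzikvg: x↔c, z↔a, i↔r, k↔p, v↔e, g↔t.

carpet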